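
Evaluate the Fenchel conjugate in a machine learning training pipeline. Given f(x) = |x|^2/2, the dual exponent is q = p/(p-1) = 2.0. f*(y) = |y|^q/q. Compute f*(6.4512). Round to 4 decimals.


The conjugate exponent q satisfies 1/p + 1/q = 1.
p = 2, so q = 2/(2 - 1) = 2.0
|y|^q = 6.4512^2.0 = 41.618
f*(6.4512) = 41.618 / 2.0 = 20.809


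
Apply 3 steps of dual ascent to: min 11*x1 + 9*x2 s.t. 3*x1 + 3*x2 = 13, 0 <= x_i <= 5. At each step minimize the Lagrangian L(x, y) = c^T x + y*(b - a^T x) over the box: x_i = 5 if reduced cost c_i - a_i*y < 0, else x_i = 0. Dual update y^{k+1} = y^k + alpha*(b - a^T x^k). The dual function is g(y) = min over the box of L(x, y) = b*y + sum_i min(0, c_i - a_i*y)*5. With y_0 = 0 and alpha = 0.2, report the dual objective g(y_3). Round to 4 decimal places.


Dual ascent for LP: min 11*x1 + 9*x2, 3*x1 + 3*x2 = 13, 0 <= x_i <= 5
Step 1: y^k = 0.0, reduced costs: (11.0, 9.0)
  x^k = (0.0, 0.0), subgradient = b - a^T x = 13.0
  y^{k+1} = 0.0 + 0.2*13.0 = 2.6
Step 2: y^k = 2.6, reduced costs: (3.2, 1.2)
  x^k = (0.0, 0.0), subgradient = b - a^T x = 13.0
  y^{k+1} = 2.6 + 0.2*13.0 = 5.2
Step 3: y^k = 5.2, reduced costs: (-4.6, -6.6)
  x^k = (5.0, 5.0), subgradient = b - a^T x = -17.0
  y^{k+1} = 5.2 + 0.2*-17.0 = 1.8
Dual objective at y_3 = 1.8: reduced costs (5.6, 3.6), box minimizer x = (0.0, 0.0)
g(y_3) = b*y + (c1 - a1*y)*x1 + (c2 - a2*y)*x2 = 13*1.8 + 5.6*0.0 + 3.6*0.0 = 23.4 + 0.0 + 0.0 = 23.4


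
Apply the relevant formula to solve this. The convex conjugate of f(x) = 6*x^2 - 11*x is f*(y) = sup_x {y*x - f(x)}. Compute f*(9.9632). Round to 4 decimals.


f*(y) = sup_x {y*x - a*x^2 - b*x} = sup_x {(y-b)*x - a*x^2}
FOC: (y - b) - 2a*x = 0 => x* = (y - b)/(2a)
x* = (9.9632 + 11)/(2*6) = 1.7469
f*(9.9632) = (y-b)^2/(4a) = (9.9632 + 11)^2/(4*6)
= 439.4558/24 = 18.3107


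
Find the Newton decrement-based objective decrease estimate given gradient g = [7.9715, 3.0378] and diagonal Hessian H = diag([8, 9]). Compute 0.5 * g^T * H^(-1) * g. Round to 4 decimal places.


Step 1: H is diagonal, so H^(-1) * g = [0.9964, 0.3375].
Step 2: g^T H^(-1) g = sum_i g_i^2 / H_ii
  = (7.9715)^2/8 + (3.0378)^2/9
  = 7.9431 + 1.0254 = 8.9685
Step 3: Objective decrease = 0.5 * g^T H^(-1) g = 4.4842


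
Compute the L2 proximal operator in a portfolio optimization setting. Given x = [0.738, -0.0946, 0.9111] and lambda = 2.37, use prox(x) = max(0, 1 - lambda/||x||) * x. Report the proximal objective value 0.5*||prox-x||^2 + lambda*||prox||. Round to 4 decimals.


Step 1: Compute ||x||.
||x|| = 1.1763
Step 2: Compute scaling factor.
scale = max(0, 1 - 2.37/1.1763) = 0.0
Step 3: prox(x) = [0.0, -0.0, 0.0]
||prox(x)|| = 0.0
Step 4: Proximal objective.
0.5*||prox-x||^2 = 0.6918
lambda*||prox|| = 0.0
Total = 0.6918


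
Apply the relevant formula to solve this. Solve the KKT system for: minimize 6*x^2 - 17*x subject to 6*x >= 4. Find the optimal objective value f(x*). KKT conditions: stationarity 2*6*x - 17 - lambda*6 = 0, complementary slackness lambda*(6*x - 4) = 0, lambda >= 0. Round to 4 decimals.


Step 1: Try lambda = 0 (constraint inactive).
Stationarity: 2*6*x - 17 = 0
x* = 17/(2*6) = 17/12 = 1.4167 (rounded; the exact value 17/12 is used below)
Check constraint: 6*1.4167 = 8.5002 >= 4 -- satisfied.
Step 2: Compute optimal value.
f(x*) = 6*(17/12)^2 - 17*(17/12) = -12.0417


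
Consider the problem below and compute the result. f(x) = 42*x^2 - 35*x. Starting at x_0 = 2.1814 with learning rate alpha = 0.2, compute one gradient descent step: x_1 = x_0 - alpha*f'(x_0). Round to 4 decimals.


We compute the gradient at x_0 and apply the update.
f'(x) = 84*x - 35
f'(2.1814) = 84*2.1814 - 35 = 148.2376
x_1 = 2.1814 - 0.2*148.2376 = -27.4661


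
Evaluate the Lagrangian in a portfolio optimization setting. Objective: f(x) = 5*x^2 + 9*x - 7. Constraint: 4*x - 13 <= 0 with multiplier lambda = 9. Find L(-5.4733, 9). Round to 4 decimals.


Step 1: Evaluate f(x).
f(-5.4733) = 5*(-5.4733)^2 + 9*(-5.4733) - 7 = 93.5254
Step 2: Evaluate g(x).
g(-5.4733) = 4*-5.4733 - 13 = -34.8932
Step 3: Compute Lagrangian.
L = 93.5254 + 9*-34.8932 = -220.5134


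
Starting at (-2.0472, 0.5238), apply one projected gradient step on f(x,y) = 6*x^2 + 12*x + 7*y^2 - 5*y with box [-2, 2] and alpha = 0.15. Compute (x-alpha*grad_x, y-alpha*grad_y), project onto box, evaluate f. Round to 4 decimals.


Step 1: Compute gradient at (-2.0472, 0.5238).
grad_x = 2*6*-2.0472 + 12 = -12.5664
grad_y = 2*7*0.5238 - 5 = 2.3332
Step 2: Gradient step.
x_raw = -2.0472 - 0.15*-12.5664 = -0.1622
y_raw = 0.5238 - 0.15*2.3332 = 0.1738
Step 3: Project onto [-2, 2].
x_proj = clip(-0.1622) = -0.1622
y_proj = clip(0.1738) = 0.1738
Step 4: Evaluate f.
f(-0.1622, 0.1738) = -2.4466


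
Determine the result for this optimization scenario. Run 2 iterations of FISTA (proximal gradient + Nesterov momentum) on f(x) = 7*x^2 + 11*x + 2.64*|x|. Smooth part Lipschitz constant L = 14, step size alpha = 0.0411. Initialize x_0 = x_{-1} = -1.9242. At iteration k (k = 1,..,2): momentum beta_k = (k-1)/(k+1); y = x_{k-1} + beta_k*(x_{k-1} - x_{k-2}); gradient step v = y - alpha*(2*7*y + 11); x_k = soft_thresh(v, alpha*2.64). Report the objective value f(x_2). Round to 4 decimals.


FISTA on f(x) = 7*x^2 + 11*x + 2.64*|x|
L = 14, alpha = 0.0411
Iteration 1: beta = 0.0, y = -1.9242 + 0.0*(-1.9242 + 1.9242) = -1.9242
  grad(y) = -15.9388, v = y - alpha*grad = -1.2691
  prox(v) = soft_thresh(-1.2691, 0.1085) = -1.1606
Iteration 2: beta = 0.3333, y = -1.1606 + 0.3333*(-1.1606 + 1.9242) = -0.9061
  grad(y) = -1.6851, v = y - alpha*grad = -0.8368
  prox(v) = soft_thresh(-0.8368, 0.1085) = -0.7283
f(x_2) = 7*(-0.7283)^2 + 11*(-0.7283) + 2.64*|-0.7283| = -2.3756


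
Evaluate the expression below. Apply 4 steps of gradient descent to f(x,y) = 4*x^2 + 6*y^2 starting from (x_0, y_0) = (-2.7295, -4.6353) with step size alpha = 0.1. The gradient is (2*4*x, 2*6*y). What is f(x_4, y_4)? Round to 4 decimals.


Gradient descent on f(x,y) = 4*x^2 + 6*y^2.
Starting point: (-2.7295, -4.6353), alpha = 0.1
Step 1: grad_x = 2*4*-2.7295 = -21.836, grad_y = 2*6*-4.6353 = -55.6236
  x_1 = -2.7295 - 0.1*-21.836 = -0.5459
  y_1 = -4.6353 - 0.1*-55.6236 = 0.9271
Step 2: grad_x = 2*4*-0.5459 = -4.3672, grad_y = 2*6*0.9271 = 11.1247
  x_2 = -0.5459 - 0.1*-4.3672 = -0.1092
  y_2 = 0.9271 - 0.1*11.1247 = -0.1854
Step 3: grad_x = 2*4*-0.1092 = -0.8734, grad_y = 2*6*-0.1854 = -2.2249
  x_3 = -0.1092 - 0.1*-0.8734 = -0.0218
  y_3 = -0.1854 - 0.1*-2.2249 = 0.0371
Step 4: grad_x = 2*4*-0.0218 = -0.1747, grad_y = 2*6*0.0371 = 0.445
  x_4 = -0.0218 - 0.1*-0.1747 = -0.0044
  y_4 = 0.0371 - 0.1*0.445 = -0.0074
f(-0.0044, -0.0074) = 4*(-0.0044)^2 + 6*(-0.0074)^2 = 0.0004


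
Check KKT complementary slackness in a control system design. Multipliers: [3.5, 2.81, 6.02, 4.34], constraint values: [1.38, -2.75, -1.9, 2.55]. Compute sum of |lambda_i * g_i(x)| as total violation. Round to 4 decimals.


KKT complementary slackness check:
lambda_1 * g_1 = 3.5 * 1.38 = 4.83
lambda_2 * g_2 = 2.81 * -2.75 = -7.7275
lambda_3 * g_3 = 6.02 * -1.9 = -11.438
lambda_4 * g_4 = 4.34 * 2.55 = 11.067
Total violation = 4.83 + 7.7275 + 11.438 + 11.067 = 35.0625


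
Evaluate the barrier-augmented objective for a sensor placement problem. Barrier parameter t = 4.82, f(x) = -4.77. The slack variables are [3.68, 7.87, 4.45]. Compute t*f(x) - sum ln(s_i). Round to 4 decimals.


Step 1: Compute log-barrier.
ln values: [1.3029, 2.0631, 1.4929]
phi = -(1.3029 + 2.0631 + 1.4929) = -4.8589
Step 2: Compute augmented objective.
t*f(x) = 4.82*-4.77 = -22.9914
Total = -22.9914 - 4.8589 = -27.8503


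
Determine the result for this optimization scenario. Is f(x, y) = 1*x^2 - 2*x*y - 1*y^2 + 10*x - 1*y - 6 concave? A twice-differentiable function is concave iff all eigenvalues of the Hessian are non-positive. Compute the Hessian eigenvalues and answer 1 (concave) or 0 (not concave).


The Hessian of f(x,y) = 1*x^2 - 2*x*y - 1*y^2 + 10*x - 1*y - 6 is:
H = [[2, -2], [-2, -2]]
Trace = 2 - 2 = 0
Determinant = 2*-2 - (-2)^2 = -8
Discriminant = (0)^2 - 4*-8 = 32.0
Eigenvalues: lambda_1 = -2.8284, lambda_2 = 2.8284
The function is not concave.

0


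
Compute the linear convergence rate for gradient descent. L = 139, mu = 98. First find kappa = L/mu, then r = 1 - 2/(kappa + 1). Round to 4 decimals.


Step 1: Compute the condition number.
kappa = L/mu = 139/98 = 1.4184
Step 2: Compute the convergence rate.
r = 1 - 2/(kappa + 1) = 1 - 2*mu/(L + mu) = (L - mu)/(L + mu) = 41/237 = 0.173


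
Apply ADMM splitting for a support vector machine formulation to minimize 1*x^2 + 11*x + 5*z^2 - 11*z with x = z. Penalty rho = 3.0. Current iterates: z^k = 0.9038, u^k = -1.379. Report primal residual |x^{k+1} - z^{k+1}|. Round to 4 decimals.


ADMM iteration with rho = 3.0, z^k = 0.9038, u^k = -1.379
Step 1: x-update.
Minimize 1*x^2 + 11*x + (3.0/2)*(x - 0.9038 - 1.379)^2
FOC: (2*1 + 3.0)*x = -11 + 3.0*(0.9038 + 1.379)
x^{k+1} = -0.8303
Step 2: z-update.
Minimize 5*z^2 - 11*z + (3.0/2)*(-0.8303 - z - 1.379)^2
FOC: (2*5 + 3.0)*z = 11 + 3.0*(-0.8303 - 1.379)
z^{k+1} = 0.3363
Step 3: u-update.
u^{k+1} = -1.379 - 0.8303 - 0.3363 = -2.5456
Step 4: Primal residual = |-0.8303 - 0.3363| = 1.1666


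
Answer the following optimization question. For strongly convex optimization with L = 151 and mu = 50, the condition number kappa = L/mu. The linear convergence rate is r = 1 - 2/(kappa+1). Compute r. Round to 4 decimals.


Step 1: Compute the condition number.
kappa = L/mu = 151/50 = 3.02
Step 2: Compute the convergence rate.
r = 1 - 2/(kappa + 1) = 1 - 2*mu/(L + mu) = (L - mu)/(L + mu) = 101/201 = 0.5025


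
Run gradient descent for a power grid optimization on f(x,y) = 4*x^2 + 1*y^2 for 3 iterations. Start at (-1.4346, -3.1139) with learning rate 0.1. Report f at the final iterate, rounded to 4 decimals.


Gradient descent on f(x,y) = 4*x^2 + 1*y^2.
Starting point: (-1.4346, -3.1139), alpha = 0.1
Step 1: grad_x = 2*4*-1.4346 = -11.4768, grad_y = 2*1*-3.1139 = -6.2278
  x_1 = -1.4346 - 0.1*-11.4768 = -0.2869
  y_1 = -3.1139 - 0.1*-6.2278 = -2.4911
Step 2: grad_x = 2*4*-0.2869 = -2.2954, grad_y = 2*1*-2.4911 = -4.9822
  x_2 = -0.2869 - 0.1*-2.2954 = -0.0574
  y_2 = -2.4911 - 0.1*-4.9822 = -1.9929
Step 3: grad_x = 2*4*-0.0574 = -0.4591, grad_y = 2*1*-1.9929 = -3.9858
  x_3 = -0.0574 - 0.1*-0.4591 = -0.0115
  y_3 = -1.9929 - 0.1*-3.9858 = -1.5943
f(-0.0115, -1.5943) = 4*(-0.0115)^2 + 1*(-1.5943)^2 = 2.5424


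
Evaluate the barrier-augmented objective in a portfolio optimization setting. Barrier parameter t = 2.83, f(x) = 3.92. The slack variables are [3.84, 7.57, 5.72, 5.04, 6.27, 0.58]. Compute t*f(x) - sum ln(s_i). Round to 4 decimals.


Step 1: Compute log-barrier.
ln values: [1.3455, 2.0242, 1.744, 1.6174, 1.8358, -0.5447]
phi = -(1.3455 + 2.0242 + 1.744 + 1.6174 + 1.8358 - 0.5447) = -8.0221
Step 2: Compute augmented objective.
t*f(x) = 2.83*3.92 = 11.0936
Total = 11.0936 - 8.0221 = 3.0715


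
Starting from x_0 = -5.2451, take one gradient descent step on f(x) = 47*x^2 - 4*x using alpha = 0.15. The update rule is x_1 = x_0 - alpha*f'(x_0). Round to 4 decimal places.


We compute the gradient at x_0 and apply the update.
f'(x) = 94*x - 4
f'(-5.2451) = 94*-5.2451 - 4 = -497.0394
x_1 = -5.2451 - 0.15*-497.0394 = 69.3108


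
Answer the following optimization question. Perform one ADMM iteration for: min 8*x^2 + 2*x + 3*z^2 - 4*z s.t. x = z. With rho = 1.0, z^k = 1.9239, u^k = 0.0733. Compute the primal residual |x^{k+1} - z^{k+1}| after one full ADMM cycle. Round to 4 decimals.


ADMM iteration with rho = 1.0, z^k = 1.9239, u^k = 0.0733
Step 1: x-update.
Minimize 8*x^2 + 2*x + (1.0/2)*(x - 1.9239 + 0.0733)^2
FOC: (2*8 + 1.0)*x = -2 + 1.0*(1.9239 - 0.0733)
x^{k+1} = -0.0088
Step 2: z-update.
Minimize 3*z^2 - 4*z + (1.0/2)*(-0.0088 - z + 0.0733)^2
FOC: (2*3 + 1.0)*z = 4 + 1.0*(-0.0088 + 0.0733)
z^{k+1} = 0.5806
Step 3: u-update.
u^{k+1} = 0.0733 - 0.0088 - 0.5806 = -0.5161
Step 4: Primal residual = |-0.0088 - 0.5806| = 0.5894


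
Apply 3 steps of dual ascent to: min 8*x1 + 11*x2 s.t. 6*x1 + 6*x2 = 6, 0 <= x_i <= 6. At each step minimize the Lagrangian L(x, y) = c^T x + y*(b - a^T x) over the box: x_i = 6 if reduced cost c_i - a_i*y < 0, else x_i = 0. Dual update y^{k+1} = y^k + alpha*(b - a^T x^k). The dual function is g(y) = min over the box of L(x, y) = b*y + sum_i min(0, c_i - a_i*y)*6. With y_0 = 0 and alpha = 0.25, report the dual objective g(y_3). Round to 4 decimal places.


Dual ascent for LP: min 8*x1 + 11*x2, 6*x1 + 6*x2 = 6, 0 <= x_i <= 6
Step 1: y^k = 0.0, reduced costs: (8.0, 11.0)
  x^k = (0.0, 0.0), subgradient = b - a^T x = 6.0
  y^{k+1} = 0.0 + 0.25*6.0 = 1.5
Step 2: y^k = 1.5, reduced costs: (-1.0, 2.0)
  x^k = (6.0, 0.0), subgradient = b - a^T x = -30.0
  y^{k+1} = 1.5 + 0.25*-30.0 = -6.0
Step 3: y^k = -6.0, reduced costs: (44.0, 47.0)
  x^k = (0.0, 0.0), subgradient = b - a^T x = 6.0
  y^{k+1} = -6.0 + 0.25*6.0 = -4.5
Dual objective at y_3 = -4.5: reduced costs (35.0, 38.0), box minimizer x = (0.0, 0.0)
g(y_3) = b*y + (c1 - a1*y)*x1 + (c2 - a2*y)*x2 = 6*(-4.5) + 35.0*0.0 + 38.0*0.0 = -27.0 + 0.0 + 0.0 = -27.0


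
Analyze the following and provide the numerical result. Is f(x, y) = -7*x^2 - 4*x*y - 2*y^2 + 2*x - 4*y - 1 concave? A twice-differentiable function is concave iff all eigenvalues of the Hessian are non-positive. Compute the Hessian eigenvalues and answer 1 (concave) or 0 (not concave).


The Hessian of f(x,y) = -7*x^2 - 4*x*y - 2*y^2 + 2*x - 4*y - 1 is:
H = [[-14, -4], [-4, -4]]
Trace = -14 - 4 = -18
Determinant = -14*-4 - (-4)^2 = 40
Discriminant = (-18)^2 - 4*40 = 164.0
Eigenvalues: lambda_1 = -15.4031, lambda_2 = -2.5969
The function is concave.

1


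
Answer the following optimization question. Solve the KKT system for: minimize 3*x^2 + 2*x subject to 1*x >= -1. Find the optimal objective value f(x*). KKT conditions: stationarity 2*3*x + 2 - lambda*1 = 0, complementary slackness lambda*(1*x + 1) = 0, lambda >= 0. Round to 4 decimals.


Step 1: Try lambda = 0 (constraint inactive).
Stationarity: 2*3*x + 2 = 0
x* = -2/(2*3) = -1/3 = -0.3333 (rounded; the exact value -1/3 is used below)
Check constraint: 1*-0.3333 = -0.3333 >= -1 -- satisfied.
Step 2: Compute optimal value.
f(x*) = 3*(-1/3)^2 + 2*(-1/3) = -0.3333


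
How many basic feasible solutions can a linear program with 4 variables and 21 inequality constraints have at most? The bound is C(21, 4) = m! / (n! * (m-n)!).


Each vertex corresponds to some choice of n active constraints out of m, so the number of vertices is at most C(m, n) = m! / (n!(m-n)!).
m = 21, n = 4
Numerator: 21 * 20 * 19 * 18
Denominator: 4! = 24
C(21, 4) = 5985


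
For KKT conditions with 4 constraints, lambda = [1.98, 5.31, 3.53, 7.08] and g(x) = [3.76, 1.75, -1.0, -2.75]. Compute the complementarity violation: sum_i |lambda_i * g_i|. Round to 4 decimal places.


KKT complementary slackness check:
lambda_1 * g_1 = 1.98 * 3.76 = 7.4448
lambda_2 * g_2 = 5.31 * 1.75 = 9.2925
lambda_3 * g_3 = 3.53 * -1.0 = -3.53
lambda_4 * g_4 = 7.08 * -2.75 = -19.47
Total violation = 7.4448 + 9.2925 + 3.53 + 19.47 = 39.7373


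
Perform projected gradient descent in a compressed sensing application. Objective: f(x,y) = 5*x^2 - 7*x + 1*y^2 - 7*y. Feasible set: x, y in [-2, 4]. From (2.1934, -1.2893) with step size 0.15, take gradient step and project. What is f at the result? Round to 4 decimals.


Step 1: Compute gradient at (2.1934, -1.2893).
grad_x = 2*5*2.1934 - 7 = 14.934
grad_y = 2*1*-1.2893 - 7 = -9.5786
Step 2: Gradient step.
x_raw = 2.1934 - 0.15*14.934 = -0.0467
y_raw = -1.2893 - 0.15*-9.5786 = 0.1475
Step 3: Project onto [-2, 4].
x_proj = clip(-0.0467) = -0.0467
y_proj = clip(0.1475) = 0.1475
Step 4: Evaluate f.
f(-0.0467, 0.1475) = -0.6729


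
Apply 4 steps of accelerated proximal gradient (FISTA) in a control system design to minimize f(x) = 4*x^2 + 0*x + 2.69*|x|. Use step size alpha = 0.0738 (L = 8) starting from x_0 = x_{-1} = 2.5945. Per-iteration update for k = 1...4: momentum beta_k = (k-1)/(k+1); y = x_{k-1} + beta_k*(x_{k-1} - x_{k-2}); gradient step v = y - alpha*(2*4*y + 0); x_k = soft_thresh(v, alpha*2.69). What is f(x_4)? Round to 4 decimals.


FISTA on f(x) = 4*x^2 + 0*x + 2.69*|x|
L = 8, alpha = 0.0738
Iteration 1: beta = 0.0, y = 2.5945 + 0.0*(2.5945 - 2.5945) = 2.5945
  grad(y) = 20.756, v = y - alpha*grad = 1.0627
  prox(v) = soft_thresh(1.0627, 0.1985) = 0.8642
Iteration 2: beta = 0.3333, y = 0.8642 + 0.3333*(0.8642 - 2.5945) = 0.2874
  grad(y) = 2.2993, v = y - alpha*grad = 0.1177
  prox(v) = soft_thresh(0.1177, 0.1985) = 0.0
Iteration 3: beta = 0.5, y = 0.0 + 0.5*(0.0 - 0.8642) = -0.4321
  grad(y) = -3.4567, v = y - alpha*grad = -0.177
  prox(v) = soft_thresh(-0.177, 0.1985) = 0.0
Iteration 4: beta = 0.6, y = 0.0 + 0.6*(0.0 - 0.0) = 0.0
  grad(y) = 0.0, v = y - alpha*grad = 0.0
  prox(v) = soft_thresh(0.0, 0.1985) = 0.0
f(x_4) = 4*0.0^2 + 0*0.0 + 2.69*|0.0| = 0.0


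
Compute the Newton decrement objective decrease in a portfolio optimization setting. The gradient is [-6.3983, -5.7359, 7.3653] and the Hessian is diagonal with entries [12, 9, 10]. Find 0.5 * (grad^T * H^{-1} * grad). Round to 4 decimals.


Step 1: H is diagonal, so H^(-1) * g = [-0.5332, -0.6373, 0.7365].
Step 2: g^T H^(-1) g = sum_i g_i^2 / H_ii
  = (-6.3983)^2/12 + (-5.7359)^2/9 + (7.3653)^2/10
  = 3.4115 + 3.6556 + 5.4248 = 12.4919
Step 3: Objective decrease = 0.5 * g^T H^(-1) g = 6.246


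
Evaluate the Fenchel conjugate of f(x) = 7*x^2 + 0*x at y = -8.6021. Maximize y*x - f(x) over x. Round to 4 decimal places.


f*(y) = sup_x {y*x - a*x^2 - b*x} = sup_x {(y-b)*x - a*x^2}
FOC: (y - b) - 2a*x = 0 => x* = (y - b)/(2a)
x* = (-8.6021 - 0)/(2*7) = -0.6144
f*(-8.6021) = (y-b)^2/(4a) = (-8.6021 - 0)^2/(4*7)
= 73.9961/28 = 2.6427


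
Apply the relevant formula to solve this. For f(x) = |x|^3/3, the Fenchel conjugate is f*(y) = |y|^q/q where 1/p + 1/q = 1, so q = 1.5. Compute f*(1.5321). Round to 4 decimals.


The conjugate exponent q satisfies 1/p + 1/q = 1.
p = 3, so q = 3/(3 - 1) = 1.5
|y|^q = 1.5321^1.5 = 1.8964
f*(1.5321) = 1.8964 / 1.5 = 1.2643


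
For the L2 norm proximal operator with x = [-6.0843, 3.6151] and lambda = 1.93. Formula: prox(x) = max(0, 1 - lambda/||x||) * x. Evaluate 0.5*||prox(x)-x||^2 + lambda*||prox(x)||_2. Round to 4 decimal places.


Step 1: Compute ||x||.
||x|| = 7.0773
Step 2: Compute scaling factor.
scale = max(0, 1 - 1.93/7.0773) = 0.7273
Step 3: prox(x) = [-4.4251, 2.6292]
||prox(x)|| = 5.1473
Step 4: Proximal objective.
0.5*||prox-x||^2 = 1.8625
lambda*||prox|| = 9.9343
Total = 11.7967


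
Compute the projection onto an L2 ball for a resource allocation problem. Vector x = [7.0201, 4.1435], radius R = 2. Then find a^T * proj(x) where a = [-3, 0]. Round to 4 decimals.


Step 1: Compute ||x|| (intermediates to 6 decimals).
||x|| = sqrt(7.0201^2 + 4.1435^2) = 8.151711
Step 2: Project.
Since ||x|| > R, scale = R/||x|| = 2/8.151711 = 0.245347, proj(x) = scale * x
proj(x) = [1.72236, 1.016595]
Step 3: Dot product.
a^T * proj(x) = -3*1.72236 + 0*1.016595 = -5.1671


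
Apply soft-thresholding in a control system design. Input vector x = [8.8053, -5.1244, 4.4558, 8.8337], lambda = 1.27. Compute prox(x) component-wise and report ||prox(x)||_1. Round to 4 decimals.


Soft-thresholding with lambda = 1.27:
prox(8.8053) = sign(8.8053)*max(|8.8053| - 1.27, 0) = 7.5353
prox(-5.1244) = sign(-5.1244)*max(|-5.1244| - 1.27, 0) = -3.8544
prox(4.4558) = sign(4.4558)*max(|4.4558| - 1.27, 0) = 3.1858
prox(8.8337) = sign(8.8337)*max(|8.8337| - 1.27, 0) = 7.5637
prox(x) = [7.5353, -3.8544, 3.1858, 7.5637]
||prox(x)||_1 = 7.5353 + 3.8544 + 3.1858 + 7.5637 = 22.1392


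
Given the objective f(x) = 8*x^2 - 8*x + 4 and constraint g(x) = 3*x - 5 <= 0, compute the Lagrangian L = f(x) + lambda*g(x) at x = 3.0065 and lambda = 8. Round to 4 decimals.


Step 1: Evaluate f(x).
f(3.0065) = 8*3.0065^2 - 8*3.0065 + 4 = 52.2603
Step 2: Evaluate g(x).
g(3.0065) = 3*3.0065 - 5 = 4.0195
Step 3: Compute Lagrangian.
L = 52.2603 + 8*4.0195 = 84.4163


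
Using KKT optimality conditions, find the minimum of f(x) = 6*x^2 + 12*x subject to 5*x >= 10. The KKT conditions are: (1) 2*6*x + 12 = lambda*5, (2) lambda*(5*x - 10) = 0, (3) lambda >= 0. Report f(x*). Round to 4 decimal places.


Step 1: Try lambda = 0 (constraint inactive).
x_unc = -12/(2*6) = -1.0
Check: 5*-1.0 = -5.0 < 10 -- violated!
Step 2: Constraint must be active: 5*x = 10
x* = 10/5 = 2.0
lambda = (2*6*2.0 + 12)/5 = 7.2
Step 3: Compute optimal value.
f(x*) = 6*2.0^2 + 12*2.0 = 48.0


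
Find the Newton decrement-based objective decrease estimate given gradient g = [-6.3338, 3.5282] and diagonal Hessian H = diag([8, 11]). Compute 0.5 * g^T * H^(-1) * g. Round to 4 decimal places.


Step 1: H is diagonal, so H^(-1) * g = [-0.7917, 0.3207].
Step 2: g^T H^(-1) g = sum_i g_i^2 / H_ii
  = (-6.3338)^2/8 + (3.5282)^2/11
  = 5.0146 + 1.1317 = 6.1463
Step 3: Objective decrease = 0.5 * g^T H^(-1) g = 3.0731


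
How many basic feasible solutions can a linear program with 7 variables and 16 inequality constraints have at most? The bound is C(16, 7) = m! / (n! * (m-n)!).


Each vertex corresponds to some choice of n active constraints out of m, so the number of vertices is at most C(m, n) = m! / (n!(m-n)!).
m = 16, n = 7
Numerator: 16 * 15 * 14 * 13 * 12 * 11 * 10
Denominator: 7! = 5040
C(16, 7) = 11440


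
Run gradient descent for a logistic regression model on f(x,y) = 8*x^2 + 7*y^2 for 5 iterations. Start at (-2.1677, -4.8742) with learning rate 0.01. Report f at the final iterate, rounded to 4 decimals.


Gradient descent on f(x,y) = 8*x^2 + 7*y^2.
Starting point: (-2.1677, -4.8742), alpha = 0.01
Step 1: grad_x = 2*8*-2.1677 = -34.6832, grad_y = 2*7*-4.8742 = -68.2388
  x_1 = -2.1677 - 0.01*-34.6832 = -1.8209
  y_1 = -4.8742 - 0.01*-68.2388 = -4.1918
Step 2: grad_x = 2*8*-1.8209 = -29.1339, grad_y = 2*7*-4.1918 = -58.6854
  x_2 = -1.8209 - 0.01*-29.1339 = -1.5295
  y_2 = -4.1918 - 0.01*-58.6854 = -3.605
Step 3: grad_x = 2*8*-1.5295 = -24.4725, grad_y = 2*7*-3.605 = -50.4694
  x_3 = -1.5295 - 0.01*-24.4725 = -1.2848
  y_3 = -3.605 - 0.01*-50.4694 = -3.1003
Step 4: grad_x = 2*8*-1.2848 = -20.5569, grad_y = 2*7*-3.1003 = -43.4037
  x_4 = -1.2848 - 0.01*-20.5569 = -1.0792
  y_4 = -3.1003 - 0.01*-43.4037 = -2.6662
Step 5: grad_x = 2*8*-1.0792 = -17.2678, grad_y = 2*7*-2.6662 = -37.3272
  x_5 = -1.0792 - 0.01*-17.2678 = -0.9066
  y_5 = -2.6662 - 0.01*-37.3272 = -2.293
f(-0.9066, -2.293) = 8*(-0.9066)^2 + 7*(-2.293)^2 = 43.3783


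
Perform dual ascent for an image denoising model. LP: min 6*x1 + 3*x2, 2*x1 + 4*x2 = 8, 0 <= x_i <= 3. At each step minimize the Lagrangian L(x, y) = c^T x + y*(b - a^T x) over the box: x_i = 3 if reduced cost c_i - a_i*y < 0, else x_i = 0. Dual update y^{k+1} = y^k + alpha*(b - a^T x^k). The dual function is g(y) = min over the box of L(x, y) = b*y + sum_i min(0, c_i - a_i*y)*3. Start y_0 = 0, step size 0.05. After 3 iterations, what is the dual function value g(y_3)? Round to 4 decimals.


Dual ascent for LP: min 6*x1 + 3*x2, 2*x1 + 4*x2 = 8, 0 <= x_i <= 3
Step 1: y^k = 0.0, reduced costs: (6.0, 3.0)
  x^k = (0.0, 0.0), subgradient = b - a^T x = 8.0
  y^{k+1} = 0.0 + 0.05*8.0 = 0.4
Step 2: y^k = 0.4, reduced costs: (5.2, 1.4)
  x^k = (0.0, 0.0), subgradient = b - a^T x = 8.0
  y^{k+1} = 0.4 + 0.05*8.0 = 0.8
Step 3: y^k = 0.8, reduced costs: (4.4, -0.2)
  x^k = (0.0, 3.0), subgradient = b - a^T x = -4.0
  y^{k+1} = 0.8 + 0.05*-4.0 = 0.6
Dual objective at y_3 = 0.6: reduced costs (4.8, 0.6), box minimizer x = (0.0, 0.0)
g(y_3) = b*y + (c1 - a1*y)*x1 + (c2 - a2*y)*x2 = 8*0.6 + 4.8*0.0 + 0.6*0.0 = 4.8 + 0.0 + 0.0 = 4.8


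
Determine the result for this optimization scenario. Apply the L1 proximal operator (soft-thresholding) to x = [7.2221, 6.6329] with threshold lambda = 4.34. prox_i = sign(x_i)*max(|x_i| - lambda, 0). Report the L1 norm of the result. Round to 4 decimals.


Soft-thresholding with lambda = 4.34:
prox(7.2221) = sign(7.2221)*max(|7.2221| - 4.34, 0) = 2.8821
prox(6.6329) = sign(6.6329)*max(|6.6329| - 4.34, 0) = 2.2929
prox(x) = [2.8821, 2.2929]
||prox(x)||_1 = 2.8821 + 2.2929 = 5.175


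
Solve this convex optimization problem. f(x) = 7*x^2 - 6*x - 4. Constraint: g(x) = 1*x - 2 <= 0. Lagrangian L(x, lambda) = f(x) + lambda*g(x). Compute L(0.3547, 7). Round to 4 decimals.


Step 1: Evaluate f(x).
f(0.3547) = 7*0.3547^2 - 6*0.3547 - 4 = -5.2475
Step 2: Evaluate g(x).
g(0.3547) = 1*0.3547 - 2 = -1.6453
Step 3: Compute Lagrangian.
L = -5.2475 + 7*-1.6453 = -16.7646


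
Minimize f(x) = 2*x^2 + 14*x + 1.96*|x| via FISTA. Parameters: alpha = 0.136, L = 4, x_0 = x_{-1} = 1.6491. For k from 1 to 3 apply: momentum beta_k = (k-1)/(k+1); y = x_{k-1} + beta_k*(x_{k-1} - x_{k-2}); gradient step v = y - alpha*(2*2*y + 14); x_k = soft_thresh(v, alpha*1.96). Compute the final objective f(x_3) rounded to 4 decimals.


FISTA on f(x) = 2*x^2 + 14*x + 1.96*|x|
L = 4, alpha = 0.136
Iteration 1: beta = 0.0, y = 1.6491 + 0.0*(1.6491 - 1.6491) = 1.6491
  grad(y) = 20.5964, v = y - alpha*grad = -1.152
  prox(v) = soft_thresh(-1.152, 0.2666) = -0.8855
Iteration 2: beta = 0.3333, y = -0.8855 + 0.3333*(-0.8855 - 1.6491) = -1.7303
  grad(y) = 7.0788, v = y - alpha*grad = -2.693
  prox(v) = soft_thresh(-2.693, 0.2666) = -2.4265
Iteration 3: beta = 0.5, y = -2.4265 + 0.5*(-2.4265 + 0.8855) = -3.197
  grad(y) = 1.2122, v = y - alpha*grad = -3.3618
  prox(v) = soft_thresh(-3.3618, 0.2666) = -3.0953
f(x_3) = 2*(-3.0953)^2 + 14*(-3.0953) + 1.96*|-3.0953| = -18.1057


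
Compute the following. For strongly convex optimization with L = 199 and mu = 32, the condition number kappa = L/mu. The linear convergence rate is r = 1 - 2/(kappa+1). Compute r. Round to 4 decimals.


Step 1: Compute the condition number.
kappa = L/mu = 199/32 = 6.2188
Step 2: Compute the convergence rate.
r = 1 - 2/(kappa + 1) = 1 - 2*mu/(L + mu) = (L - mu)/(L + mu) = 167/231 = 0.7229


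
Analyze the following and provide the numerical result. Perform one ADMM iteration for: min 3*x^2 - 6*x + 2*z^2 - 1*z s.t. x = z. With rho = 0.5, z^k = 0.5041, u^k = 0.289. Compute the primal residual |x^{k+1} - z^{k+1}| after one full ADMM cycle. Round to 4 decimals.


ADMM iteration with rho = 0.5, z^k = 0.5041, u^k = 0.289
Step 1: x-update.
Minimize 3*x^2 - 6*x + (0.5/2)*(x - 0.5041 + 0.289)^2
FOC: (2*3 + 0.5)*x = 6 + 0.5*(0.5041 - 0.289)
x^{k+1} = 0.9396
Step 2: z-update.
Minimize 2*z^2 - 1*z + (0.5/2)*(0.9396 - z + 0.289)^2
FOC: (2*2 + 0.5)*z = 1 + 0.5*(0.9396 + 0.289)
z^{k+1} = 0.3587
Step 3: u-update.
u^{k+1} = 0.289 + 0.9396 - 0.3587 = 0.8699
Step 4: Primal residual = |0.9396 - 0.3587| = 0.5809


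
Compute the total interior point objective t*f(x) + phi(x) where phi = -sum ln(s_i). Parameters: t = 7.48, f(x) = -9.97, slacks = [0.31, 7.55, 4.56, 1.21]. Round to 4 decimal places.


Step 1: Compute log-barrier.
ln values: [-1.1712, 2.0215, 1.5173, 0.1906]
phi = -(-1.1712 + 2.0215 + 1.5173 + 0.1906) = -2.5583
Step 2: Compute augmented objective.
t*f(x) = 7.48*-9.97 = -74.5756
Total = -74.5756 - 2.5583 = -77.1339


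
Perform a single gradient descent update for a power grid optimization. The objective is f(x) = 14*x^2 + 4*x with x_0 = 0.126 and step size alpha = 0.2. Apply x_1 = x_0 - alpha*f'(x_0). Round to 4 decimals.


We compute the gradient at x_0 and apply the update.
f'(x) = 28*x + 4
f'(0.126) = 28*0.126 + 4 = 7.528
x_1 = 0.126 - 0.2*7.528 = -1.3796


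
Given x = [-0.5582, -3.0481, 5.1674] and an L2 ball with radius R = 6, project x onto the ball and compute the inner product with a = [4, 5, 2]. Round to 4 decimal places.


Step 1: Compute ||x|| (intermediates to 6 decimals).
||x|| = sqrt((-0.5582)^2 + (-3.0481)^2 + 5.1674^2) = 6.025324
Step 2: Project.
Since ||x|| > R, scale = R/||x|| = 6/6.025324 = 0.995797, proj(x) = scale * x
proj(x) = [-0.555854, -3.035289, 5.145681]
Step 3: Dot product.
a^T * proj(x) = 4*(-0.555854) + 5*(-3.035289) + 2*5.145681 = -7.1085


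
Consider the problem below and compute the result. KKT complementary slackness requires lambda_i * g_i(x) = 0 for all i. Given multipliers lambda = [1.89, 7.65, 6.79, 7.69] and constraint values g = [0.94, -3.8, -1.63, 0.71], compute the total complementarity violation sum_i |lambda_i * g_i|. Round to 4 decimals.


KKT complementary slackness check:
lambda_1 * g_1 = 1.89 * 0.94 = 1.7766
lambda_2 * g_2 = 7.65 * -3.8 = -29.07
lambda_3 * g_3 = 6.79 * -1.63 = -11.0677
lambda_4 * g_4 = 7.69 * 0.71 = 5.4599
Total violation = 1.7766 + 29.07 + 11.0677 + 5.4599 = 47.3742


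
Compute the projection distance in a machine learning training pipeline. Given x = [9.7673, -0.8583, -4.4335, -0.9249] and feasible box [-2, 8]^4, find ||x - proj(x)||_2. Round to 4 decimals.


Project each component onto [-2, 8].
clip(9.7673) = 8.0, clip(-0.8583) = -0.8583, clip(-4.4335) = -2.0, clip(-0.9249) = -0.9249
Projection = [8.0, -0.8583, -2.0, -0.9249]
Squared diffs: [3.1233, 0.0, 5.9219, 0.0]
Distance = sqrt(9.0452) = 3.0075


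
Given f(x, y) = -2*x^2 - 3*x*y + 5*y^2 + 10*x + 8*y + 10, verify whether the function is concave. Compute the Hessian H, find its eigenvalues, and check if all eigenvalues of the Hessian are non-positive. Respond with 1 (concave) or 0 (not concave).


The Hessian of f(x,y) = -2*x^2 - 3*x*y + 5*y^2 + 10*x + 8*y + 10 is:
H = [[-4, -3], [-3, 10]]
Trace = -4 + 10 = 6
Determinant = -4*10 - (-3)^2 = -49
Discriminant = (6)^2 - 4*-49 = 232.0
Eigenvalues: lambda_1 = -4.6158, lambda_2 = 10.6158
The function is not concave.

0


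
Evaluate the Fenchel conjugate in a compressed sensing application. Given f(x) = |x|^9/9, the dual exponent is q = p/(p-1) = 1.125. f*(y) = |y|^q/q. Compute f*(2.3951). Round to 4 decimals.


The conjugate exponent q satisfies 1/p + 1/q = 1.
p = 9, so q = 9/(9 - 1) = 1.125
|y|^q = 2.3951^1.125 = 2.6714
f*(2.3951) = 2.6714 / 1.125 = 2.3746


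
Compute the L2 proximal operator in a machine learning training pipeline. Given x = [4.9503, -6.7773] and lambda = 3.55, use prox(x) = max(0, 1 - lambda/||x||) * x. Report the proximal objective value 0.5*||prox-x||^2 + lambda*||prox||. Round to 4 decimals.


Step 1: Compute ||x||.
||x|| = 8.3927
Step 2: Compute scaling factor.
scale = max(0, 1 - 3.55/8.3927) = 0.577
Step 3: prox(x) = [2.8564, -3.9106]
||prox(x)|| = 4.8427
Step 4: Proximal objective.
0.5*||prox-x||^2 = 6.3013
lambda*||prox|| = 17.1916
Total = 23.4928


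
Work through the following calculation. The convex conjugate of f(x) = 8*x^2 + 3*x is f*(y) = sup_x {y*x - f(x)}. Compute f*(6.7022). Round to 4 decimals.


f*(y) = sup_x {y*x - a*x^2 - b*x} = sup_x {(y-b)*x - a*x^2}
FOC: (y - b) - 2a*x = 0 => x* = (y - b)/(2a)
x* = (6.7022 - 3)/(2*8) = 0.2314
f*(6.7022) = (y-b)^2/(4a) = (6.7022 - 3)^2/(4*8)
= 13.7063/32 = 0.4283


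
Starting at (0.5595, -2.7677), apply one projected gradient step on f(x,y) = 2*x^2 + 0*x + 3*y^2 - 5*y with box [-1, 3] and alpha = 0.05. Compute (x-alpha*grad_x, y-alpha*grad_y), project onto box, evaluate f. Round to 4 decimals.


Step 1: Compute gradient at (0.5595, -2.7677).
grad_x = 2*2*0.5595 + 0 = 2.238
grad_y = 2*3*-2.7677 - 5 = -21.6062
Step 2: Gradient step.
x_raw = 0.5595 - 0.05*2.238 = 0.4476
y_raw = -2.7677 - 0.05*-21.6062 = -1.6874
Step 3: Project onto [-1, 3].
x_proj = clip(0.4476) = 0.4476
y_proj = clip(-1.6874) = -1.0
Step 4: Evaluate f.
f(0.4476, -1.0) = 8.4007


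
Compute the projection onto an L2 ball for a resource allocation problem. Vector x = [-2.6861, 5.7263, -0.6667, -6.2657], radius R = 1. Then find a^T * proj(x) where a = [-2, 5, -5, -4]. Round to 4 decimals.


Step 1: Compute ||x|| (intermediates to 6 decimals).
||x|| = sqrt((-2.6861)^2 + 5.7263^2 + (-0.6667)^2 + (-6.2657)^2) = 8.927997
Step 2: Project.
Since ||x|| > R, scale = R/||x|| = 1/8.927997 = 0.112007, proj(x) = scale * x
proj(x) = [-0.300862, 0.641386, -0.074675, -0.701802]
Step 3: Dot product.
a^T * proj(x) = -2*(-0.300862) + 5*0.641386 - 5*(-0.074675) - 4*(-0.701802) = 6.9892


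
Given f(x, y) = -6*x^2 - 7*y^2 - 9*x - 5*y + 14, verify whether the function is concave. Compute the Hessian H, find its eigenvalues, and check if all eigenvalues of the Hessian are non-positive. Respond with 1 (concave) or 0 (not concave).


The Hessian of f(x,y) = -6*x^2 - 7*y^2 - 9*x - 5*y + 14 is:
H = [[-12, 0], [0, -14]]
Trace = -12 - 14 = -26
Determinant = -12*-14 - (0)^2 = 168
Discriminant = (-26)^2 - 4*168 = 4.0
Eigenvalues: lambda_1 = -14.0, lambda_2 = -12.0
The function is concave.

1


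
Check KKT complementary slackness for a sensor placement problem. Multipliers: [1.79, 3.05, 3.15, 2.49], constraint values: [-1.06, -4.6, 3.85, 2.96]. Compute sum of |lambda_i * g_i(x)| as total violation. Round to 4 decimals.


KKT complementary slackness check:
lambda_1 * g_1 = 1.79 * -1.06 = -1.8974
lambda_2 * g_2 = 3.05 * -4.6 = -14.03
lambda_3 * g_3 = 3.15 * 3.85 = 12.1275
lambda_4 * g_4 = 2.49 * 2.96 = 7.3704
Total violation = 1.8974 + 14.03 + 12.1275 + 7.3704 = 35.4253


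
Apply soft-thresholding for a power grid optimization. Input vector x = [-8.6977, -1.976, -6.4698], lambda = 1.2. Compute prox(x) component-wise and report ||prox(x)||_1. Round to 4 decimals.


Soft-thresholding with lambda = 1.2:
prox(-8.6977) = sign(-8.6977)*max(|-8.6977| - 1.2, 0) = -7.4977
prox(-1.976) = sign(-1.976)*max(|-1.976| - 1.2, 0) = -0.776
prox(-6.4698) = sign(-6.4698)*max(|-6.4698| - 1.2, 0) = -5.2698
prox(x) = [-7.4977, -0.776, -5.2698]
||prox(x)||_1 = 7.4977 + 0.776 + 5.2698 = 13.5435


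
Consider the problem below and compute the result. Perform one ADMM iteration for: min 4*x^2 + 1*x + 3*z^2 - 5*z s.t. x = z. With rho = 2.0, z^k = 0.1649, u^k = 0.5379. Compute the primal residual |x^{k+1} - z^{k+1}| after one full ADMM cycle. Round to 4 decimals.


ADMM iteration with rho = 2.0, z^k = 0.1649, u^k = 0.5379
Step 1: x-update.
Minimize 4*x^2 + 1*x + (2.0/2)*(x - 0.1649 + 0.5379)^2
FOC: (2*4 + 2.0)*x = -1 + 2.0*(0.1649 - 0.5379)
x^{k+1} = -0.1746
Step 2: z-update.
Minimize 3*z^2 - 5*z + (2.0/2)*(-0.1746 - z + 0.5379)^2
FOC: (2*3 + 2.0)*z = 5 + 2.0*(-0.1746 + 0.5379)
z^{k+1} = 0.7158
Step 3: u-update.
u^{k+1} = 0.5379 - 0.1746 - 0.7158 = -0.3525
Step 4: Primal residual = |-0.1746 - 0.7158| = 0.8904


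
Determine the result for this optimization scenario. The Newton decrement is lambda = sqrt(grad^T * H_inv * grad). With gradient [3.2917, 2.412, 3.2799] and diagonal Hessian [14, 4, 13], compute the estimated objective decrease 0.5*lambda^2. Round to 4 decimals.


Step 1: H is diagonal, so H^(-1) * g = [0.2351, 0.603, 0.2523].
Step 2: g^T H^(-1) g = sum_i g_i^2 / H_ii
  = (3.2917)^2/14 + (2.412)^2/4 + (3.2799)^2/13
  = 0.7739 + 1.4544 + 0.8275 = 3.0559
Step 3: Objective decrease = 0.5 * g^T H^(-1) g = 1.528


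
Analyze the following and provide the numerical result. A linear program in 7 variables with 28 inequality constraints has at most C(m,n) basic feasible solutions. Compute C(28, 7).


Each vertex corresponds to some choice of n active constraints out of m, so the number of vertices is at most C(m, n) = m! / (n!(m-n)!).
m = 28, n = 7
Numerator: 28 * 27 * 26 * 25 * 24 * 23 * 22
Denominator: 7! = 5040
C(28, 7) = 1184040


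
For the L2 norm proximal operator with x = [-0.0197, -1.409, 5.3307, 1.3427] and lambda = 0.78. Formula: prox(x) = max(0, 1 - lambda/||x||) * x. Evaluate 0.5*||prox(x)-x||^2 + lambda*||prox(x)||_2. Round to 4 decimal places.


Step 1: Compute ||x||.
||x|| = 5.6749
Step 2: Compute scaling factor.
scale = max(0, 1 - 0.78/5.6749) = 0.8626
Step 3: prox(x) = [-0.017, -1.2153, 4.598, 1.1582]
||prox(x)|| = 4.8949
Step 4: Proximal objective.
0.5*||prox-x||^2 = 0.3042
lambda*||prox|| = 3.818
Total = 4.1222


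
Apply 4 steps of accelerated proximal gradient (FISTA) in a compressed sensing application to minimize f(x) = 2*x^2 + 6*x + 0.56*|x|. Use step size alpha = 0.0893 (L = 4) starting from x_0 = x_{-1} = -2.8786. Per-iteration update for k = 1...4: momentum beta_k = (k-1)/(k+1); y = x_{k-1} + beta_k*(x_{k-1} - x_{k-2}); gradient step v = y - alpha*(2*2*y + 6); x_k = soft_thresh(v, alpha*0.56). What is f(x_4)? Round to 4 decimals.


FISTA on f(x) = 2*x^2 + 6*x + 0.56*|x|
L = 4, alpha = 0.0893
Iteration 1: beta = 0.0, y = -2.8786 + 0.0*(-2.8786 + 2.8786) = -2.8786
  grad(y) = -5.5144, v = y - alpha*grad = -2.3862
  prox(v) = soft_thresh(-2.3862, 0.05) = -2.3362
Iteration 2: beta = 0.3333, y = -2.3362 + 0.3333*(-2.3362 + 2.8786) = -2.1553
  grad(y) = -2.6214, v = y - alpha*grad = -1.9213
  prox(v) = soft_thresh(-1.9213, 0.05) = -1.8712
Iteration 3: beta = 0.5, y = -1.8712 + 0.5*(-1.8712 + 2.3362) = -1.6388
  grad(y) = -0.5552, v = y - alpha*grad = -1.5892
  prox(v) = soft_thresh(-1.5892, 0.05) = -1.5392
Iteration 4: beta = 0.6, y = -1.5392 + 0.6*(-1.5392 + 1.8712) = -1.34
  grad(y) = 0.6401, v = y - alpha*grad = -1.3971
  prox(v) = soft_thresh(-1.3971, 0.05) = -1.3471
f(x_4) = 2*(-1.3471)^2 + 6*(-1.3471) + 0.56*|-1.3471| = -3.6989


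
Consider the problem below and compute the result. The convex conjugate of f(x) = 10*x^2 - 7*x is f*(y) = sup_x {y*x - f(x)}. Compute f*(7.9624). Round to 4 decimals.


f*(y) = sup_x {y*x - a*x^2 - b*x} = sup_x {(y-b)*x - a*x^2}
FOC: (y - b) - 2a*x = 0 => x* = (y - b)/(2a)
x* = (7.9624 + 7)/(2*10) = 0.7481
f*(7.9624) = (y-b)^2/(4a) = (7.9624 + 7)^2/(4*10)
= 223.8734/40 = 5.5968


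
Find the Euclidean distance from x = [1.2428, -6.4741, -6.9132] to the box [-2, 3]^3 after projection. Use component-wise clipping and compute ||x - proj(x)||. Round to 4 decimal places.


Project each component onto [-2, 3].
clip(1.2428) = 1.2428, clip(-6.4741) = -2.0, clip(-6.9132) = -2.0
Projection = [1.2428, -2.0, -2.0]
Squared diffs: [0.0, 20.0176, 24.1395]
Distance = sqrt(44.1571) = 6.6451


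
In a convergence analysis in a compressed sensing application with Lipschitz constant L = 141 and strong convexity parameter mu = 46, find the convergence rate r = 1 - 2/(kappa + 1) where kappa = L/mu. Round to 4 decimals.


Step 1: Compute the condition number.
kappa = L/mu = 141/46 = 3.0652
Step 2: Compute the convergence rate.
r = 1 - 2/(kappa + 1) = 1 - 2*mu/(L + mu) = (L - mu)/(L + mu) = 95/187 = 0.508


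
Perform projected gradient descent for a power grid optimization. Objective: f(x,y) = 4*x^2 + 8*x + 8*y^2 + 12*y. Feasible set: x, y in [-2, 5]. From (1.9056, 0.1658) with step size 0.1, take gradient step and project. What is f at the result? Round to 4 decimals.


Step 1: Compute gradient at (1.9056, 0.1658).
grad_x = 2*4*1.9056 + 8 = 23.2448
grad_y = 2*8*0.1658 + 12 = 14.6528
Step 2: Gradient step.
x_raw = 1.9056 - 0.1*23.2448 = -0.4189
y_raw = 0.1658 - 0.1*14.6528 = -1.2995
Step 3: Project onto [-2, 5].
x_proj = clip(-0.4189) = -0.4189
y_proj = clip(-1.2995) = -1.2995
Step 4: Evaluate f.
f(-0.4189, -1.2995) = -4.7338


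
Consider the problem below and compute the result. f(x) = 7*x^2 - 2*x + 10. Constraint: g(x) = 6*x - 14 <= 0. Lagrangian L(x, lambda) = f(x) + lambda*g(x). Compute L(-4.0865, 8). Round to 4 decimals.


Step 1: Evaluate f(x).
f(-4.0865) = 7*(-4.0865)^2 - 2*(-4.0865) + 10 = 135.0694
Step 2: Evaluate g(x).
g(-4.0865) = 6*-4.0865 - 14 = -38.519
Step 3: Compute Lagrangian.
L = 135.0694 + 8*-38.519 = -173.0826


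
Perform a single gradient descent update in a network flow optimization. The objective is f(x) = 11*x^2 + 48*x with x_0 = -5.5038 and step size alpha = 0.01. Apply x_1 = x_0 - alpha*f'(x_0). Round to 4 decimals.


We compute the gradient at x_0 and apply the update.
f'(x) = 22*x + 48
f'(-5.5038) = 22*-5.5038 + 48 = -73.0836
x_1 = -5.5038 - 0.01*-73.0836 = -4.773


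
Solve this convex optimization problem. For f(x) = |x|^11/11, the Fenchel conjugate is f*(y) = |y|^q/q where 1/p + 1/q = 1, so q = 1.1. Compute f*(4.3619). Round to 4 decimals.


The conjugate exponent q satisfies 1/p + 1/q = 1.
p = 11, so q = 11/(11 - 1) = 1.1
|y|^q = 4.3619^1.1 = 5.0541
f*(4.3619) = 5.0541 / 1.1 = 4.5946


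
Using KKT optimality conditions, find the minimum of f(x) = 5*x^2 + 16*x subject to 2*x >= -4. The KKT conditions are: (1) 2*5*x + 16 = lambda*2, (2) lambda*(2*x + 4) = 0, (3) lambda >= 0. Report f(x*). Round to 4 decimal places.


Step 1: Try lambda = 0 (constraint inactive).
Stationarity: 2*5*x + 16 = 0
x* = -16/(2*5) = -1.6
Check constraint: 2*-1.6 = -3.2 >= -4 -- satisfied.
Step 2: Compute optimal value.
f(x*) = 5*(-1.6)^2 + 16*(-1.6) = -12.8
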